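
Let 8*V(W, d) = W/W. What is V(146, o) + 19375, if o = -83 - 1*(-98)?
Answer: 155001/8 ≈ 19375.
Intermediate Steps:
o = 15 (o = -83 + 98 = 15)
V(W, d) = ⅛ (V(W, d) = (W/W)/8 = (⅛)*1 = ⅛)
V(146, o) + 19375 = ⅛ + 19375 = 155001/8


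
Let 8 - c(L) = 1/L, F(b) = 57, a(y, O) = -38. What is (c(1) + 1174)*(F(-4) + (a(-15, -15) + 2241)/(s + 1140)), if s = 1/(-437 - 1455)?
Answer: 150117121399/2156879 ≈ 69599.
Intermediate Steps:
c(L) = 8 - 1/L
s = -1/1892 (s = 1/(-1892) = -1/1892 ≈ -0.00052854)
(c(1) + 1174)*(F(-4) + (a(-15, -15) + 2241)/(s + 1140)) = ((8 - 1/1) + 1174)*(57 + (-38 + 2241)/(-1/1892 + 1140)) = ((8 - 1*1) + 1174)*(57 + 2203/(2156879/1892)) = ((8 - 1) + 1174)*(57 + 2203*(1892/2156879)) = (7 + 1174)*(57 + 4168076/2156879) = 1181*(127110179/2156879) = 150117121399/2156879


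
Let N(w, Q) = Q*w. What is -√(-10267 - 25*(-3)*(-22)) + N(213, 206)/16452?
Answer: 7313/2742 - I*√11917 ≈ 2.667 - 109.17*I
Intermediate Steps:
-√(-10267 - 25*(-3)*(-22)) + N(213, 206)/16452 = -√(-10267 - 25*(-3)*(-22)) + (206*213)/16452 = -√(-10267 + 75*(-22)) + 43878*(1/16452) = -√(-10267 - 1650) + 7313/2742 = -√(-11917) + 7313/2742 = -I*√11917 + 7313/2742 = 7313/2742 - I*√11917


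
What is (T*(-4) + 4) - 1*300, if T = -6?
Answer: -272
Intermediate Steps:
(T*(-4) + 4) - 1*300 = (-6*(-4) + 4) - 1*300 = (24 + 4) - 300 = 28 - 300 = -272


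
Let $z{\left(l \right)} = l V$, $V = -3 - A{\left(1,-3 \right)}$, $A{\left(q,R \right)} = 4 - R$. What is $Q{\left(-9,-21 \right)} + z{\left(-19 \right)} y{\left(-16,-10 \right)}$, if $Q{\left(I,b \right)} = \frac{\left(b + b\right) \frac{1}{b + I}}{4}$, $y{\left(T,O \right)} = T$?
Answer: $- \frac{60793}{20} \approx -3039.6$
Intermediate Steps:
$V = -10$ ($V = -3 - \left(4 - -3\right) = -3 - \left(4 + 3\right) = -3 - 7 = -10$)
$Q{\left(I,b \right)} = \frac{b}{2 \left(I + b\right)}$ ($Q{\left(I,b \right)} = \frac{2 b}{I + b} \frac{1}{4} = \frac{b}{2 \left(I + b\right)}$)
$z{\left(l \right)} = - 10 l$ ($z{\left(l \right)} = l \left(-10\right) = - 10 l$)
$Q{\left(-9,-21 \right)} + z{\left(-19 \right)} y{\left(-16,-10 \right)} = \frac{1}{2} \left(-21\right) \frac{1}{-9 - 21} + \left(-10\right) \left(-19\right) \left(-16\right) = \frac{1}{2} \left(-21\right) \frac{1}{-30} + 190 \left(-16\right) = \frac{1}{2} \left(-21\right) \left(- \frac{1}{30}\right) - 3040 = \frac{7}{20} - 3040 = - \frac{60793}{20}$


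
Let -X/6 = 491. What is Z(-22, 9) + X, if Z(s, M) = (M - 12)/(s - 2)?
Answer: -23567/8 ≈ -2945.9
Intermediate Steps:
X = -2946 (X = -6*491 = -2946)
Z(s, M) = (-12 + M)/(-2 + s)
Z(-22, 9) + X = (-12 + 9)/(-2 - 22) - 2946 = -3/(-24) - 2946 = -1/24*(-3) - 2946 = 1/8 - 2946 = -23567/8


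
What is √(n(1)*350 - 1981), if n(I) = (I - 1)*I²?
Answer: I*√1981 ≈ 44.508*I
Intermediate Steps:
n(I) = I²*(-1 + I) (n(I) = (-1 + I)*I² = I²*(-1 + I))
√(n(1)*350 - 1981) = √((1²*(-1 + 1))*350 - 1981) = √((1*0)*350 - 1981) = √(0*350 - 1981) = √(0 - 1981) = √(-1981) = I*√1981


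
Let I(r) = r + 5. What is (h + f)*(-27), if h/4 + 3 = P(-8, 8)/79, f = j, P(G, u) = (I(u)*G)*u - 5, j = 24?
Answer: 64800/79 ≈ 820.25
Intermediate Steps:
I(r) = 5 + r
P(G, u) = -5 + G*u*(5 + u) (P(G, u) = ((5 + u)*G)*u - 5 = (G*(5 + u))*u - 5 = G*u*(5 + u) - 5 = -5 + G*u*(5 + u))
f = 24
h = -4296/79 (h = -12 + 4*((-5 - 8*8*(5 + 8))/79) = -12 + 4*((-5 - 8*8*13)*(1/79)) = -12 + 4*((-5 - 832)*(1/79)) = -12 + 4*(-837*1/79) = -12 + 4*(-837/79) = -12 - 3348/79 = -4296/79 ≈ -54.380)
(h + f)*(-27) = (-4296/79 + 24)*(-27) = -2400/79*(-27) = 64800/79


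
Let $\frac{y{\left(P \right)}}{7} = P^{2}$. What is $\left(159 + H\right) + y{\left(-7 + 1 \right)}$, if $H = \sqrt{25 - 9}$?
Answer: $415$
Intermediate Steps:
$y{\left(P \right)} = 7 P^{2}$
$H = 4$ ($H = \sqrt{16} = 4$)
$\left(159 + H\right) + y{\left(-7 + 1 \right)} = \left(159 + 4\right) + 7 \left(-7 + 1\right)^{2} = 163 + 7 \left(-6\right)^{2} = 163 + 7 \cdot 36 = 163 + 252 = 415$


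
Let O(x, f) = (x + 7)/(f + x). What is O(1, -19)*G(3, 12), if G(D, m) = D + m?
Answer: -20/3 ≈ -6.6667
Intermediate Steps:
O(x, f) = (7 + x)/(f + x)
O(1, -19)*G(3, 12) = ((7 + 1)/(-19 + 1))*(3 + 12) = (8/(-18))*15 = -1/18*8*15 = -4/9*15 = -20/3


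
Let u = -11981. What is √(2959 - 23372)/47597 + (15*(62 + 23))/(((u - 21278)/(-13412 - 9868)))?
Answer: 29682000/33259 + I*√20413/47597 ≈ 892.45 + 0.0030017*I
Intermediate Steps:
√(2959 - 23372)/47597 + (15*(62 + 23))/(((u - 21278)/(-13412 - 9868))) = √(2959 - 23372)/47597 + (15*(62 + 23))/(((-11981 - 21278)/(-13412 - 9868))) = √(-20413)*(1/47597) + (15*85)/((-33259/(-23280))) = (I*√20413)*(1/47597) + 1275/((-33259*(-1/23280))) = I*√20413/47597 + 1275/(33259/23280) = I*√20413/47597 + 1275*(23280/33259) = I*√20413/47597 + 29682000/33259 = 29682000/33259 + I*√20413/47597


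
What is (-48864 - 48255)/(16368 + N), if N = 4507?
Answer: -97119/20875 ≈ -4.6524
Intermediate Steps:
(-48864 - 48255)/(16368 + N) = (-48864 - 48255)/(16368 + 4507) = -97119/20875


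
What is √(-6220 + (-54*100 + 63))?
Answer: I*√11557 ≈ 107.5*I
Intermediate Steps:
√(-6220 + (-54*100 + 63)) = √(-6220 + (-5400 + 63)) = √(-6220 - 5337) = √(-11557) = I*√11557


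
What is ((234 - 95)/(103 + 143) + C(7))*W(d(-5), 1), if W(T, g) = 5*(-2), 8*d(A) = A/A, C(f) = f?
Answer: -9305/123 ≈ -75.650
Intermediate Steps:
d(A) = ⅛ (d(A) = (A/A)/8 = (⅛)*1 = ⅛)
W(T, g) = -10
((234 - 95)/(103 + 143) + C(7))*W(d(-5), 1) = ((234 - 95)/(103 + 143) + 7)*(-10) = (139/246 + 7)*(-10) = (1861/246)*(-10) = -9305/123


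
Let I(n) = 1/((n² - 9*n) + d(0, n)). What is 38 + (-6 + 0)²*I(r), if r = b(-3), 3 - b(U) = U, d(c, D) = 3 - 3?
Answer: 36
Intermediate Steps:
d(c, D) = 0
b(U) = 3 - U
r = 6 (r = 3 - 1*(-3) = 3 + 3 = 6)
I(n) = 1/(n² - 9*n) (I(n) = 1/((n² - 9*n) + 0) = 1/(n² - 9*n))
38 + (-6 + 0)²*I(r) = 38 + (-6 + 0)²*(1/(6*(-9 + 6))) = 38 + (-6)²*((⅙)/(-3)) = 38 + 36*((⅙)*(-⅓)) = 38 + 36*(-1/18) = 38 - 2 = 36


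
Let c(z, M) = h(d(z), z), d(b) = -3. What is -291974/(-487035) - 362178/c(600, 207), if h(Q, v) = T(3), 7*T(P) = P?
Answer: -411584219896/487035 ≈ -8.4508e+5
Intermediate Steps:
T(P) = P/7
h(Q, v) = 3/7 (h(Q, v) = (⅐)*3 = 3/7)
c(z, M) = 3/7
-291974/(-487035) - 362178/c(600, 207) = -291974/(-487035) - 362178/3/7 = -291974*(-1/487035) - 362178*7/3 = 291974/487035 - 845082 = -411584219896/487035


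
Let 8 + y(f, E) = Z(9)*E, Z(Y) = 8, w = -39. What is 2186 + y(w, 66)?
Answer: 2706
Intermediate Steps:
y(f, E) = -8 + 8*E
2186 + y(w, 66) = 2186 + (-8 + 8*66) = 2186 + (-8 + 528) = 2186 + 520 = 2706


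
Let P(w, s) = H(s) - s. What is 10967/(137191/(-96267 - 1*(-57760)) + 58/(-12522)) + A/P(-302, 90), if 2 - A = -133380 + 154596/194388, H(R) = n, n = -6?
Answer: -995015016695212421/222916267283936 ≈ -4463.6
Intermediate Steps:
H(R) = -6
P(w, s) = -6 - s
A = 2160642135/16199 (A = 2 - (-133380 + 154596/194388) = 2 - (-133380 + 154596*(1/194388)) = 2 - (-133380 + 12883/16199) = 2 - 1*(-2160609737/16199) = 2 + 2160609737/16199 = 2160642135/16199 ≈ 1.3338e+5)
10967/(137191/(-96267 - 1*(-57760)) + 58/(-12522)) + A/P(-302, 90) = 10967/(137191/(-96267 - 1*(-57760)) + 58/(-12522)) + 2160642135/(16199*(-6 - 1*90)) = 10967/(137191/(-96267 + 57760) + 58*(-1/12522)) + 2160642135/(16199*(-6 - 90)) = 10967/(137191/(-38507) - 29/6261) + (2160642135/16199)/(-96) = 10967/(137191*(-1/38507) - 29/6261) + (2160642135/16199)*(-1/96) = 10967/(-137191/38507 - 29/6261) - 720214045/518368 = 10967/(-860069554/241092327) - 720214045/518368 = 10967*(-241092327/860069554) - 720214045/518368 = -2644059550209/860069554 - 720214045/518368 = -995015016695212421/222916267283936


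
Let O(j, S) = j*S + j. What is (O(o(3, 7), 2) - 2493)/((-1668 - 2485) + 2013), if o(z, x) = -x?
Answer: 1257/1070 ≈ 1.1748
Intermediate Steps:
O(j, S) = j + S*j (O(j, S) = S*j + j = j + S*j)
(O(o(3, 7), 2) - 2493)/((-1668 - 2485) + 2013) = ((-1*7)*(1 + 2) - 2493)/((-1668 - 2485) + 2013) = (-7*3 - 2493)/(-4153 + 2013) = (-21 - 2493)/(-2140) = -2514*(-1/2140) = 1257/1070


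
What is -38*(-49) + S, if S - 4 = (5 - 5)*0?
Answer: 1866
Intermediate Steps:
S = 4 (S = 4 + (5 - 5)*0 = 4 + 0*0 = 4 + 0 = 4)
-38*(-49) + S = -38*(-49) + 4 = 1862 + 4 = 1866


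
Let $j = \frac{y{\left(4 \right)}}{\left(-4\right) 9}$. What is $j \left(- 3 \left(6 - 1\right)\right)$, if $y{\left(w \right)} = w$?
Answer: $\frac{5}{3} \approx 1.6667$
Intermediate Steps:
$j = - \frac{1}{9}$ ($j = \frac{4}{\left(-4\right) 9} = \frac{4}{-36} = 4 \left(- \frac{1}{36}\right) = - \frac{1}{9} \approx -0.11111$)
$j \left(- 3 \left(6 - 1\right)\right) = - \frac{\left(-3\right) \left(6 - 1\right)}{9} = - \frac{\left(-3\right) 5}{9} = \left(- \frac{1}{9}\right) \left(-15\right) = \frac{5}{3}$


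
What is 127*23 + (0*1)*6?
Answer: 2921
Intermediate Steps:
127*23 + (0*1)*6 = 2921 + 0*6 = 2921 + 0 = 2921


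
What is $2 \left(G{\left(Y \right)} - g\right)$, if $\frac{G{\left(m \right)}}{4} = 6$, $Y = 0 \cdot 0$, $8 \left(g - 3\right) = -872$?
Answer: $260$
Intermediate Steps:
$g = -106$ ($g = 3 + \frac{1}{8} \left(-872\right) = 3 - 109 = -106$)
$Y = 0$
$G{\left(m \right)} = 24$ ($G{\left(m \right)} = 4 \cdot 6 = 24$)
$2 \left(G{\left(Y \right)} - g\right) = 2 \left(24 - -106\right) = 2 \left(24 + 106\right) = 2 \cdot 130 = 260$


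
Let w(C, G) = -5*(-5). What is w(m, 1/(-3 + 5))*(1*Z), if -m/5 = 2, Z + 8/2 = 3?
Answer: -25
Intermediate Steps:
Z = -1 (Z = -4 + 3 = -1)
m = -10 (m = -5*2 = -10)
w(C, G) = 25
w(m, 1/(-3 + 5))*(1*Z) = 25*(1*(-1)) = 25*(-1) = -25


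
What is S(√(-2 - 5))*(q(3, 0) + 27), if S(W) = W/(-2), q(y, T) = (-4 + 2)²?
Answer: -31*I*√7/2 ≈ -41.009*I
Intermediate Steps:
q(y, T) = 4 (q(y, T) = (-2)² = 4)
S(W) = -W/2 (S(W) = W*(-½) = -W/2)
S(√(-2 - 5))*(q(3, 0) + 27) = (-√(-2 - 5)/2)*(4 + 27) = -I*√7/2*31 = -31*I*√7/2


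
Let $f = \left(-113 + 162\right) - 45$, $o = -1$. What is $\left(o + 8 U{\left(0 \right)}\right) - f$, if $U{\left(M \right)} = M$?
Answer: $-5$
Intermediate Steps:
$f = 4$ ($f = 49 - 45 = 4$)
$\left(o + 8 U{\left(0 \right)}\right) - f = \left(-1 + 8 \cdot 0\right) - 4 = \left(-1 + 0\right) - 4 = -1 - 4 = -5$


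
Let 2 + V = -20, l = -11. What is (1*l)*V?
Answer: 242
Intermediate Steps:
V = -22 (V = -2 - 20 = -22)
(1*l)*V = (1*(-11))*(-22) = -11*(-22) = 242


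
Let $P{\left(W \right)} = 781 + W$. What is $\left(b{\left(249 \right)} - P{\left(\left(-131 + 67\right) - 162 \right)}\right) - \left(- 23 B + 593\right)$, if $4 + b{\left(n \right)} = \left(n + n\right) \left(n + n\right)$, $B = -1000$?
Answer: $223852$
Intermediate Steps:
$b{\left(n \right)} = -4 + 4 n^{2}$ ($b{\left(n \right)} = -4 + \left(n + n\right) \left(n + n\right) = -4 + 2 n 2 n = -4 + 4 n^{2}$)
$\left(b{\left(249 \right)} - P{\left(\left(-131 + 67\right) - 162 \right)}\right) - \left(- 23 B + 593\right) = \left(\left(-4 + 4 \cdot 249^{2}\right) - \left(781 + \left(\left(-131 + 67\right) - 162\right)\right)\right) - \left(\left(-23\right) \left(-1000\right) + 593\right) = \left(\left(-4 + 4 \cdot 62001\right) - \left(781 - 226\right)\right) - \left(23000 + 593\right) = \left(\left(-4 + 248004\right) - \left(781 - 226\right)\right) - 23593 = \left(248000 - 555\right) - 23593 = 247445 - 23593 = 223852$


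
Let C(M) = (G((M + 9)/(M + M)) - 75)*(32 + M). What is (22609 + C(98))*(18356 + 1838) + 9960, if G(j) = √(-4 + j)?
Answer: 259684606 + 1312610*I*√677/7 ≈ 2.5968e+8 + 4.879e+6*I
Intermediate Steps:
C(M) = (-75 + √(-4 + (9 + M)/(2*M)))*(32 + M) (C(M) = (√(-4 + (M + 9)/(M + M)) - 75)*(32 + M) = (√(-4 + (9 + M)/((2*M))) - 75)*(32 + M) = (√(-4 + (9 + M)*(1/(2*M))) - 75)*(32 + M) = (√(-4 + (9 + M)/(2*M)) - 75)*(32 + M) = (-75 + √(-4 + (9 + M)/(2*M)))*(32 + M))
(22609 + C(98))*(18356 + 1838) + 9960 = (22609 + (-2400 - 75*98 + 16*√(-14 + 18/98) + (½)*98*√(-14 + 18/98)))*(18356 + 1838) + 9960 = (22609 + (-2400 - 7350 + 16*√(-14 + 18*(1/98)) + (½)*98*√(-14 + 18*(1/98))))*20194 + 9960 = (22609 + (-2400 - 7350 + 16*√(-14 + 9/49) + (½)*98*√(-14 + 9/49)))*20194 + 9960 = (22609 + (-2400 - 7350 + 16*√(-677/49) + (½)*98*√(-677/49)))*20194 + 9960 = (22609 + (-2400 - 7350 + 16*(I*√677/7) + (½)*98*(I*√677/7)))*20194 + 9960 = (22609 + (-2400 - 7350 + 16*I*√677/7 + 7*I*√677))*20194 + 9960 = (22609 + (-9750 + 65*I*√677/7))*20194 + 9960 = (12859 + 65*I*√677/7)*20194 + 9960 = (259674646 + 1312610*I*√677/7) + 9960 = 259684606 + 1312610*I*√677/7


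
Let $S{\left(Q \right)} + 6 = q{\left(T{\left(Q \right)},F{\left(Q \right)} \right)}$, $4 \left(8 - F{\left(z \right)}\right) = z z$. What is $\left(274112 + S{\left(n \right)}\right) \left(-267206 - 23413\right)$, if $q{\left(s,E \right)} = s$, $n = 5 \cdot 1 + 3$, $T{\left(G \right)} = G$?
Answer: $-79662736566$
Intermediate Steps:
$n = 8$ ($n = 5 + 3 = 8$)
$F{\left(z \right)} = 8 - \frac{z^{2}}{4}$ ($F{\left(z \right)} = 8 - \frac{z z}{4} = 8 - \frac{z^{2}}{4}$)
$S{\left(Q \right)} = -6 + Q$
$\left(274112 + S{\left(n \right)}\right) \left(-267206 - 23413\right) = \left(274112 + \left(-6 + 8\right)\right) \left(-267206 - 23413\right) = \left(274112 + 2\right) \left(-267206 + \left(-109783 + 86370\right)\right) = 274114 \left(-267206 - 23413\right) = 274114 \left(-290619\right) = -79662736566$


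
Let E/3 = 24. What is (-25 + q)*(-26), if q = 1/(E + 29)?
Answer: 65624/101 ≈ 649.74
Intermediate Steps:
E = 72 (E = 3*24 = 72)
q = 1/101 (q = 1/(72 + 29) = 1/101 ≈ 0.0099010)
(-25 + q)*(-26) = (-25 + 1/101)*(-26) = -2524/101*(-26) = 65624/101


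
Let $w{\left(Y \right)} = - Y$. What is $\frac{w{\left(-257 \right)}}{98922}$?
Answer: $\frac{257}{98922} \approx 0.002598$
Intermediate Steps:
$\frac{w{\left(-257 \right)}}{98922} = \frac{\left(-1\right) \left(-257\right)}{98922} = 257 \cdot \frac{1}{98922} = \frac{257}{98922}$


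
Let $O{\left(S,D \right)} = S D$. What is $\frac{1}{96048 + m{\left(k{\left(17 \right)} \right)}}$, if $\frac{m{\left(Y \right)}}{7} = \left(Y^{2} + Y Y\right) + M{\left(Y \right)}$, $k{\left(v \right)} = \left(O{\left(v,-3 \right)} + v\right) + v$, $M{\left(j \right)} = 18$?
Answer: $\frac{1}{100220} \approx 9.978 \cdot 10^{-6}$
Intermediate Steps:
$O{\left(S,D \right)} = D S$
$k{\left(v \right)} = - v$ ($k{\left(v \right)} = \left(- 3 v + v\right) + v = - 2 v + v = - v$)
$m{\left(Y \right)} = 126 + 14 Y^{2}$ ($m{\left(Y \right)} = 7 \left(\left(Y^{2} + Y Y\right) + 18\right) = 7 \left(\left(Y^{2} + Y^{2}\right) + 18\right) = 7 \left(2 Y^{2} + 18\right) = 7 \left(18 + 2 Y^{2}\right) = 126 + 14 Y^{2}$)
$\frac{1}{96048 + m{\left(k{\left(17 \right)} \right)}} = \frac{1}{96048 + \left(126 + 14 \left(\left(-1\right) 17\right)^{2}\right)} = \frac{1}{96048 + \left(126 + 14 \left(-17\right)^{2}\right)} = \frac{1}{96048 + \left(126 + 14 \cdot 289\right)} = \frac{1}{96048 + \left(126 + 4046\right)} = \frac{1}{96048 + 4172} = \frac{1}{100220}$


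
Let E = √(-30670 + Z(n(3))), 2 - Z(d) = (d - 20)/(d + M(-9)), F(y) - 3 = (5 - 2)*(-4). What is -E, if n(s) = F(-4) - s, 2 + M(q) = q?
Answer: -2*I*√4056027/23 ≈ -175.13*I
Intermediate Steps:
F(y) = -9 (F(y) = 3 + (5 - 2)*(-4) = 3 + 3*(-4) = 3 - 12 = -9)
M(q) = -2 + q
n(s) = -9 - s
Z(d) = 2 - (-20 + d)/(-11 + d) (Z(d) = 2 - (d - 20)/(d + (-2 - 9)) = 2 - (-20 + d)/(d - 11) = 2 - (-20 + d)/(-11 + d))
E = 2*I*√4056027/23 (E = √(-30670 + (-2 + (-9 - 1*3))/(-11 + (-9 - 1*3))) = √(-30670 + (-2 + (-9 - 3))/(-11 + (-9 - 3))) = √(-30670 + (-2 - 12)/(-11 - 12)) = √(-30670 - 14/(-23)) = √(-30670 - 1/23*(-14)) = √(-30670 + 14/23) = √(-705396/23) = 2*I*√4056027/23 ≈ 175.13*I)
-E = -2*I*√4056027/23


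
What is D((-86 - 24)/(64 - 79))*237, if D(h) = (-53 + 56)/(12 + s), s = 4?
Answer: 711/16 ≈ 44.438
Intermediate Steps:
D(h) = 3/16 (D(h) = (-53 + 56)/(12 + 4) = 3/16)
D((-86 - 24)/(64 - 79))*237 = (3/16)*237 = 711/16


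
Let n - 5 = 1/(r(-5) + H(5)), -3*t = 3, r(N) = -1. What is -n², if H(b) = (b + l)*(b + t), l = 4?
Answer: -30976/1225 ≈ -25.287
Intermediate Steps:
t = -1 (t = -⅓*3 = -1)
H(b) = (-1 + b)*(4 + b) (H(b) = (b + 4)*(b - 1) = (4 + b)*(-1 + b) = (-1 + b)*(4 + b))
n = 176/35 (n = 5 + 1/(-1 + (-4 + 5² + 3*5)) = 5 + 1/(-1 + (-4 + 25 + 15)) = 5 + 1/(-1 + 36) = 5 + 1/35 = 176/35 ≈ 5.0286)
-n² = -(176/35)² = -1*30976/1225 = -30976/1225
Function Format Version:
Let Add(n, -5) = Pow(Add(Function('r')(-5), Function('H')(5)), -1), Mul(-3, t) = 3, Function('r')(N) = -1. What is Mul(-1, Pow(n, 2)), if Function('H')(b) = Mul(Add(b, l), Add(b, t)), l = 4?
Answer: Rational(-30976, 1225) ≈ -25.287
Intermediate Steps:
t = -1 (t = Mul(Rational(-1, 3), 3) = -1)
Function('H')(b) = Mul(Add(-1, b), Add(4, b)) (Function('H')(b) = Mul(Add(b, 4), Add(b, -1)) = Mul(Add(4, b), Add(-1, b)) = Mul(Add(-1, b), Add(4, b)))
n = Rational(176, 35) (n = Add(5, Pow(Add(-1, Add(-4, Pow(5, 2), Mul(3, 5))), -1)) = Add(5, Pow(Add(-1, Add(-4, 25, 15)), -1)) = Add(5, Pow(Add(-1, 36), -1)) = Add(5, Pow(35, -1)) = Add(5, Rational(1, 35)) = Rational(176, 35) ≈ 5.0286)
Mul(-1, Pow(n, 2)) = Mul(-1, Pow(Rational(176, 35), 2)) = Mul(-1, Rational(30976, 1225)) = Rational(-30976, 1225)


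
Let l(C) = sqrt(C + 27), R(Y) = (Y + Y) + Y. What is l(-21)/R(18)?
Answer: sqrt(6)/54 ≈ 0.045361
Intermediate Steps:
R(Y) = 3*Y (R(Y) = 2*Y + Y = 3*Y)
l(C) = sqrt(27 + C)
l(-21)/R(18) = sqrt(27 - 21)/((3*18)) = sqrt(6)/54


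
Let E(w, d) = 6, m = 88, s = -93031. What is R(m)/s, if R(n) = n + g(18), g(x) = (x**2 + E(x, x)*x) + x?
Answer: -538/93031 ≈ -0.0057830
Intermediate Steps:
g(x) = x**2 + 7*x (g(x) = (x**2 + 6*x) + x = x**2 + 7*x)
R(n) = 450 + n (R(n) = n + 18*(7 + 18) = n + 18*25 = n + 450 = 450 + n)
R(m)/s = (450 + 88)/(-93031) = 538*(-1/93031) = -538/93031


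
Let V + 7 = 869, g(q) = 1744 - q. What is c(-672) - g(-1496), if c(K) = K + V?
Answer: -3050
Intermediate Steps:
V = 862 (V = -7 + 869 = 862)
c(K) = 862 + K (c(K) = K + 862 = 862 + K)
c(-672) - g(-1496) = (862 - 672) - (1744 - 1*(-1496)) = 190 - (1744 + 1496) = 190 - 1*3240 = 190 - 3240 = -3050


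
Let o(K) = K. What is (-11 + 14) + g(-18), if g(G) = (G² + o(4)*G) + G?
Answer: 237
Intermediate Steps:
g(G) = G² + 5*G (g(G) = (G² + 4*G) + G = G² + 5*G)
(-11 + 14) + g(-18) = (-11 + 14) - 18*(5 - 18) = 3 - 18*(-13) = 3 + 234 = 237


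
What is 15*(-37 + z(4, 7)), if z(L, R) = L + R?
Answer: -390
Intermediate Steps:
15*(-37 + z(4, 7)) = 15*(-37 + (4 + 7)) = 15*(-37 + 11) = 15*(-26) = -390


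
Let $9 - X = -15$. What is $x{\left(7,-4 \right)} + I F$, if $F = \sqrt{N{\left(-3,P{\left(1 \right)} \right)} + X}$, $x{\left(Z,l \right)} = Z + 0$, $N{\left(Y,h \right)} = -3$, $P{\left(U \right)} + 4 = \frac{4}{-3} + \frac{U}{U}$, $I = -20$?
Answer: $7 - 20 \sqrt{21} \approx -84.651$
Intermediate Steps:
$P{\left(U \right)} = - \frac{13}{3}$ ($P{\left(U \right)} = -4 + \left(\frac{4}{-3} + \frac{U}{U}\right) = -4 + \left(4 \left(- \frac{1}{3}\right) + 1\right) = -4 + \left(- \frac{4}{3} + 1\right) = -4 - \frac{1}{3} = - \frac{13}{3}$)
$X = 24$ ($X = 9 - -15 = 9 + 15 = 24$)
$x{\left(Z,l \right)} = Z$
$F = \sqrt{21}$ ($F = \sqrt{-3 + 24} = \sqrt{21} \approx 4.5826$)
$x{\left(7,-4 \right)} + I F = 7 - 20 \sqrt{21}$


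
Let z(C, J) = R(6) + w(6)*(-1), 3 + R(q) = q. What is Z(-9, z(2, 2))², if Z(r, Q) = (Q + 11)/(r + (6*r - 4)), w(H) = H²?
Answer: 484/4489 ≈ 0.10782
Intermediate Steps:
R(q) = -3 + q
z(C, J) = -33 (z(C, J) = (-3 + 6) + 6²*(-1) = 3 + 36*(-1) = 3 - 36 = -33)
Z(r, Q) = (11 + Q)/(-4 + 7*r) (Z(r, Q) = (11 + Q)/(r + (-4 + 6*r)) = (11 + Q)/(-4 + 7*r))
Z(-9, z(2, 2))² = ((11 - 33)/(-4 + 7*(-9)))² = (-22/(-4 - 63))² = (-22/(-67))² = (-1/67*(-22))² = (22/67)² = 484/4489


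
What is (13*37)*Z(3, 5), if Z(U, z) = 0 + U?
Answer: 1443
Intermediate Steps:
Z(U, z) = U
(13*37)*Z(3, 5) = (13*37)*3 = 481*3 = 1443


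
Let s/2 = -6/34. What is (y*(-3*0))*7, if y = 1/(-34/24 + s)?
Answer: 0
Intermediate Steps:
s = -6/17 (s = 2*(-6/34) = 2*(-6*1/34) = 2*(-3/17) = -6/17 ≈ -0.35294)
y = -204/361 (y = 1/(-34/24 - 6/17) = 1/(-34*1/24 - 6/17) = 1/(-17/12 - 6/17) = 1/(-361/204) = -204/361 ≈ -0.56510)
(y*(-3*0))*7 = -(-612)*0/361*7 = -204/361*0*7 = 0*7 = 0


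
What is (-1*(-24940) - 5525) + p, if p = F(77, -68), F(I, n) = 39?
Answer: 19454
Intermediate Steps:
p = 39
(-1*(-24940) - 5525) + p = (-1*(-24940) - 5525) + 39 = (24940 - 5525) + 39 = 19415 + 39 = 19454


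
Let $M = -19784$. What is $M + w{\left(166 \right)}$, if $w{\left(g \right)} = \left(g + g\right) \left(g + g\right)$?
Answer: $90440$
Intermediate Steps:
$w{\left(g \right)} = 4 g^{2}$ ($w{\left(g \right)} = 2 g 2 g = 4 g^{2}$)
$M + w{\left(166 \right)} = -19784 + 4 \cdot 166^{2} = -19784 + 4 \cdot 27556 = -19784 + 110224 = 90440$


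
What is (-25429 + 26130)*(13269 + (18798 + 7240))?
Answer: 27554207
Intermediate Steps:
(-25429 + 26130)*(13269 + (18798 + 7240)) = 701*(13269 + 26038) = 701*39307 = 27554207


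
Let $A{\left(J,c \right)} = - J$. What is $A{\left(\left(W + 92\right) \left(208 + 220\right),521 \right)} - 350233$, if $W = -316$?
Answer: $-254361$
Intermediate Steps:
$A{\left(\left(W + 92\right) \left(208 + 220\right),521 \right)} - 350233 = - \left(-316 + 92\right) \left(208 + 220\right) - 350233 = - \left(-224\right) 428 - 350233 = \left(-1\right) \left(-95872\right) - 350233 = 95872 - 350233 = -254361$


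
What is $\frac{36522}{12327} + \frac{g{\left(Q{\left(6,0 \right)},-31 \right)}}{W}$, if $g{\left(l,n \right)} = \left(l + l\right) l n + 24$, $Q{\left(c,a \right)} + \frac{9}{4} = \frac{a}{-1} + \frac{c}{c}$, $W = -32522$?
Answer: $\frac{452825453}{152723312} \approx 2.965$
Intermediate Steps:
$Q{\left(c,a \right)} = - \frac{5}{4} - a$ ($Q{\left(c,a \right)} = - \frac{9}{4} + \left(\frac{a}{-1} + \frac{c}{c}\right) = - \frac{9}{4} + \left(a \left(-1\right) + 1\right) = - \frac{9}{4} - \left(-1 + a\right) = - \frac{5}{4} - a$)
$g{\left(l,n \right)} = 24 + 2 n l^{2}$ ($g{\left(l,n \right)} = 2 l l n + 24 = 2 l^{2} n + 24 = 2 n l^{2} + 24 = 24 + 2 n l^{2}$)
$\frac{36522}{12327} + \frac{g{\left(Q{\left(6,0 \right)},-31 \right)}}{W} = \frac{36522}{12327} + \frac{24 + 2 \left(-31\right) \left(- \frac{5}{4} - 0\right)^{2}}{-32522} = 36522 \cdot \frac{1}{12327} + \left(24 + 2 \left(-31\right) \left(- \frac{5}{4} + 0\right)^{2}\right) \left(- \frac{1}{32522}\right) = \frac{12174}{4109} + \left(24 + 2 \left(-31\right) \left(- \frac{5}{4}\right)^{2}\right) \left(- \frac{1}{32522}\right) = \frac{12174}{4109} + \left(24 + 2 \left(-31\right) \frac{25}{16}\right) \left(- \frac{1}{32522}\right) = \frac{12174}{4109} + \left(24 - \frac{775}{8}\right) \left(- \frac{1}{32522}\right) = \frac{12174}{4109} - - \frac{583}{260176} = \frac{12174}{4109} + \frac{583}{260176} = \frac{452825453}{152723312}$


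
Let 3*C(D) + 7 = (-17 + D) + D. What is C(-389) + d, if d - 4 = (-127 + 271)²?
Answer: 61418/3 ≈ 20473.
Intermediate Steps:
C(D) = -8 + 2*D/3 (C(D) = -7/3 + ((-17 + D) + D)/3 = -7/3 + (-17 + 2*D)/3 = -7/3 + (-17/3 + 2*D/3) = -8 + 2*D/3)
d = 20740 (d = 4 + (-127 + 271)² = 4 + 144² = 4 + 20736 = 20740)
C(-389) + d = (-8 + (⅔)*(-389)) + 20740 = (-8 - 778/3) + 20740 = -802/3 + 20740 = 61418/3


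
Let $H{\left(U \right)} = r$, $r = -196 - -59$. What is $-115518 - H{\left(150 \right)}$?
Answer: $-115381$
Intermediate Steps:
$r = -137$ ($r = -196 + 59 = -137$)
$H{\left(U \right)} = -137$
$-115518 - H{\left(150 \right)} = -115518 - -137 = -115518 + 137 = -115381$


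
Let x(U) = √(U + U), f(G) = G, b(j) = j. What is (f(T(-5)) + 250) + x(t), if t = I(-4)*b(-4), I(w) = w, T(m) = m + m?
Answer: 240 + 4*√2 ≈ 245.66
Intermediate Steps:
T(m) = 2*m
t = 16 (t = -4*(-4) = 16)
x(U) = √2*√U (x(U) = √(2*U) = √2*√U)
(f(T(-5)) + 250) + x(t) = (2*(-5) + 250) + √2*√16 = (-10 + 250) + √2*4 = 240 + 4*√2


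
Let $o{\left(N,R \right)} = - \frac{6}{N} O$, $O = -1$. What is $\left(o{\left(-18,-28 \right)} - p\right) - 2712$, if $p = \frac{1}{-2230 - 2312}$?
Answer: $- \frac{12319417}{4542} \approx -2712.3$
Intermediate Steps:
$o{\left(N,R \right)} = \frac{6}{N}$ ($o{\left(N,R \right)} = - \frac{6}{N} \left(-1\right) = \frac{6}{N}$)
$p = - \frac{1}{4542}$ ($p = \frac{1}{-4542} = - \frac{1}{4542} \approx -0.00022017$)
$\left(o{\left(-18,-28 \right)} - p\right) - 2712 = \left(\frac{6}{-18} - - \frac{1}{4542}\right) - 2712 = \left(6 \left(- \frac{1}{18}\right) + \frac{1}{4542}\right) - 2712 = \left(- \frac{1}{3} + \frac{1}{4542}\right) - 2712 = - \frac{1513}{4542} - 2712 = - \frac{12319417}{4542}$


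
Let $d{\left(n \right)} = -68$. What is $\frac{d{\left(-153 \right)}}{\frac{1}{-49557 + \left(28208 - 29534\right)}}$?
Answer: $3460044$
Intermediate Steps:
$\frac{d{\left(-153 \right)}}{\frac{1}{-49557 + \left(28208 - 29534\right)}} = - \frac{68}{\frac{1}{-49557 + \left(28208 - 29534\right)}} = - \frac{68}{\frac{1}{-49557 - 1326}} = - \frac{68}{\frac{1}{-50883}} = - \frac{68}{- \frac{1}{50883}} = \left(-68\right) \left(-50883\right) = 3460044$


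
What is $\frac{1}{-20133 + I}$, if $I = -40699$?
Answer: $- \frac{1}{60832} \approx -1.6439 \cdot 10^{-5}$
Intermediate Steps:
$\frac{1}{-20133 + I} = \frac{1}{-20133 - 40699} = \frac{1}{-60832} = - \frac{1}{60832}$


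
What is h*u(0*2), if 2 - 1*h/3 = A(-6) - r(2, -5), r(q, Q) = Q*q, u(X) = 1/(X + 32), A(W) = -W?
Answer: -21/16 ≈ -1.3125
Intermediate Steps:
u(X) = 1/(32 + X)
h = -42 (h = 6 - 3*(-1*(-6) - (-5)*2) = 6 - 3*(6 - 1*(-10)) = 6 - 3*(6 + 10) = 6 - 3*16 = 6 - 48 = -42)
h*u(0*2) = -42/(32 + 0*2) = -42/(32 + 0) = -42/32 = -42*1/32 = -21/16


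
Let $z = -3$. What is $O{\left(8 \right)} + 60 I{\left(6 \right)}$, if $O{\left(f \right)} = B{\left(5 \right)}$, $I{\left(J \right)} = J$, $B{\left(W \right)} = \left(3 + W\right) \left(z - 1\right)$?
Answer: $328$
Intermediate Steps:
$B{\left(W \right)} = -12 - 4 W$ ($B{\left(W \right)} = \left(3 + W\right) \left(-3 - 1\right) = \left(3 + W\right) \left(-4\right) = -12 - 4 W$)
$O{\left(f \right)} = -32$ ($O{\left(f \right)} = -12 - 20 = -32$)
$O{\left(8 \right)} + 60 I{\left(6 \right)} = -32 + 60 \cdot 6 = -32 + 360 = 328$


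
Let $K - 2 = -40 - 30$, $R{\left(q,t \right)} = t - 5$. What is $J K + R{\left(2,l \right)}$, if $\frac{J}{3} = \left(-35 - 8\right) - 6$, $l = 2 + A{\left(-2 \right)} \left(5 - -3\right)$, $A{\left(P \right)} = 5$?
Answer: $10033$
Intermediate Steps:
$l = 42$ ($l = 2 + 5 \left(5 - -3\right) = 2 + 5 \left(5 + 3\right) = 2 + 5 \cdot 8 = 2 + 40 = 42$)
$R{\left(q,t \right)} = -5 + t$
$K = -68$ ($K = 2 - 70 = -68$)
$J = -147$ ($J = 3 \left(\left(-35 - 8\right) - 6\right) = 3 \left(-43 - 6\right) = 3 \left(-49\right) = -147$)
$J K + R{\left(2,l \right)} = \left(-147\right) \left(-68\right) + \left(-5 + 42\right) = 9996 + 37 = 10033$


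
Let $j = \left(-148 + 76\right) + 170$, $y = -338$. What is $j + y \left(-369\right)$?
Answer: $124820$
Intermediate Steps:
$j = 98$ ($j = -72 + 170 = 98$)
$j + y \left(-369\right) = 98 - -124722 = 98 + 124722 = 124820$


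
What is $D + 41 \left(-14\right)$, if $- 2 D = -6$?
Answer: $-571$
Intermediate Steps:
$D = 3$ ($D = \left(- \frac{1}{2}\right) \left(-6\right) = 3$)
$D + 41 \left(-14\right) = 3 + 41 \left(-14\right) = 3 - 574 = -571$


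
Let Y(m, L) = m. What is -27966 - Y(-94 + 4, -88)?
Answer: -27876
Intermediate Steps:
-27966 - Y(-94 + 4, -88) = -27966 - (-94 + 4) = -27966 - 1*(-90) = -27966 + 90 = -27876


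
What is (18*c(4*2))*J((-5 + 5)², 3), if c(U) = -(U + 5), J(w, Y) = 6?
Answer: -1404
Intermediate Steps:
c(U) = -5 - U (c(U) = -(5 + U) = -5 - U)
(18*c(4*2))*J((-5 + 5)², 3) = (18*(-5 - 4*2))*6 = (18*(-5 - 1*8))*6 = (18*(-5 - 8))*6 = (18*(-13))*6 = -234*6 = -1404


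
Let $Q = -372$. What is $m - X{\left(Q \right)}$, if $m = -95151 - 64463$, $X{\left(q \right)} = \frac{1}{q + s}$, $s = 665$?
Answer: $- \frac{46766903}{293} \approx -1.5961 \cdot 10^{5}$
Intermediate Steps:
$X{\left(q \right)} = \frac{1}{665 + q}$ ($X{\left(q \right)} = \frac{1}{q + 665} = \frac{1}{665 + q}$)
$m = -159614$ ($m = -95151 - 64463 = -159614$)
$m - X{\left(Q \right)} = -159614 - \frac{1}{665 - 372} = -159614 - \frac{1}{293} = - \frac{46766903}{293}$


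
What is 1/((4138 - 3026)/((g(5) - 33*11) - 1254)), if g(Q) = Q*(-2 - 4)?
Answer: -1647/1112 ≈ -1.4811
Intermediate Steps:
g(Q) = -6*Q (g(Q) = Q*(-6) = -6*Q)
1/((4138 - 3026)/((g(5) - 33*11) - 1254)) = 1/((4138 - 3026)/((-6*5 - 33*11) - 1254)) = 1/(1112/((-30 - 363) - 1254)) = 1/(1112/(-393 - 1254)) = 1/(1112/(-1647)) = 1/(1112*(-1/1647)) = 1/(-1112/1647) = -1647/1112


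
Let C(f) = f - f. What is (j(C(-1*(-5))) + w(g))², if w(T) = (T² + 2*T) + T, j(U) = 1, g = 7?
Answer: 5041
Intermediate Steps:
C(f) = 0
w(T) = T² + 3*T
(j(C(-1*(-5))) + w(g))² = (1 + 7*(3 + 7))² = (1 + 7*10)² = (1 + 70)² = 71² = 5041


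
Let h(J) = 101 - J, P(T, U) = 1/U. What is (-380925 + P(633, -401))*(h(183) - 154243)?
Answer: 23573286654950/401 ≈ 5.8786e+10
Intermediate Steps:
(-380925 + P(633, -401))*(h(183) - 154243) = (-380925 + 1/(-401))*((101 - 1*183) - 154243) = (-380925 - 1/401)*((101 - 183) - 154243) = -152750926*(-82 - 154243)/401 = -152750926/401*(-154325) = 23573286654950/401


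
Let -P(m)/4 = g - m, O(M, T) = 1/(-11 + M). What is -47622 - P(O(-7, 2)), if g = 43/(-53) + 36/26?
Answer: -295288424/6201 ≈ -47620.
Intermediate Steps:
g = 395/689 (g = 43*(-1/53) + 36*(1/26) = -43/53 + 18/13 = 395/689 ≈ 0.57329)
P(m) = -1580/689 + 4*m (P(m) = -4*(395/689 - m) = -1580/689 + 4*m)
-47622 - P(O(-7, 2)) = -47622 - (-1580/689 + 4/(-11 - 7)) = -47622 - (-1580/689 + 4/(-18)) = -47622 - (-1580/689 + 4*(-1/18)) = -47622 - (-1580/689 - 2/9) = -47622 - 1*(-15598/6201) = -47622 + 15598/6201 = -295288424/6201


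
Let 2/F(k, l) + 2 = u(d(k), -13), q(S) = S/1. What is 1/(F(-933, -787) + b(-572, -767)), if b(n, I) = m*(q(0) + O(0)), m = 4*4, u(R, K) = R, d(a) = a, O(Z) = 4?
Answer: 935/59838 ≈ 0.015626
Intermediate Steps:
q(S) = S (q(S) = S*1 = S)
F(k, l) = 2/(-2 + k)
m = 16
b(n, I) = 64 (b(n, I) = 16*(0 + 4) = 16*4 = 64)
1/(F(-933, -787) + b(-572, -767)) = 1/(2/(-2 - 933) + 64) = 1/(2/(-935) + 64) = 1/(2*(-1/935) + 64) = 1/(-2/935 + 64) = 1/(59838/935) = 935/59838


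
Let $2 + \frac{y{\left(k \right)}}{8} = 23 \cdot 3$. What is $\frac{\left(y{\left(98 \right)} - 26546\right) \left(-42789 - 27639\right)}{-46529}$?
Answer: $- \frac{6338520}{161} \approx -39370.0$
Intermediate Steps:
$y{\left(k \right)} = 536$ ($y{\left(k \right)} = -16 + 8 \cdot 23 \cdot 3 = -16 + 8 \cdot 69 = -16 + 552 = 536$)
$\frac{\left(y{\left(98 \right)} - 26546\right) \left(-42789 - 27639\right)}{-46529} = \frac{\left(536 - 26546\right) \left(-42789 - 27639\right)}{-46529} = \left(-26010\right) \left(-70428\right) \left(- \frac{1}{46529}\right) = 1831832280 \left(- \frac{1}{46529}\right) = - \frac{6338520}{161}$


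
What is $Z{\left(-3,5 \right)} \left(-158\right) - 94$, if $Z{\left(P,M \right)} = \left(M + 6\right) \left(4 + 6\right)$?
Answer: $-17474$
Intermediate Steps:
$Z{\left(P,M \right)} = 60 + 10 M$ ($Z{\left(P,M \right)} = \left(6 + M\right) 10 = 60 + 10 M$)
$Z{\left(-3,5 \right)} \left(-158\right) - 94 = \left(60 + 10 \cdot 5\right) \left(-158\right) - 94 = \left(60 + 50\right) \left(-158\right) - 94 = 110 \left(-158\right) - 94 = -17380 - 94 = -17474$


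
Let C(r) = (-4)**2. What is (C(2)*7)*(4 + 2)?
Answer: 672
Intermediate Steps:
C(r) = 16
(C(2)*7)*(4 + 2) = (16*7)*(4 + 2) = 112*6 = 672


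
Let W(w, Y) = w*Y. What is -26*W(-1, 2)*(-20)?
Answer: -1040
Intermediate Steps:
W(w, Y) = Y*w
-26*W(-1, 2)*(-20) = -26*2*(-1)*(-20) = -(-52)*(-20) = -26*40 = -1040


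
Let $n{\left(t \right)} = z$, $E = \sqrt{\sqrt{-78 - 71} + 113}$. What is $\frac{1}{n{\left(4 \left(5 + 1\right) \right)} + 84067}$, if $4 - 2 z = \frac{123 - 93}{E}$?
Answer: $\frac{1}{84069 - \frac{15}{\sqrt{113 + i \sqrt{149}}}} \approx 1.1895 \cdot 10^{-5} - 1.0 \cdot 10^{-11} i$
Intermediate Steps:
$E = \sqrt{113 + i \sqrt{149}}$ ($E = \sqrt{\sqrt{-149} + 113} = \sqrt{i \sqrt{149} + 113} = \sqrt{113 + i \sqrt{149}} \approx 10.646 + 0.57331 i$)
$z = 2 - \frac{15}{\sqrt{113 + i \sqrt{149}}}$ ($z = 2 - \frac{\left(123 - 93\right) \frac{1}{\sqrt{113 + i \sqrt{149}}}}{2} = 2 - \frac{30 \frac{1}{\sqrt{113 + i \sqrt{149}}}}{2} = 2 - \frac{15}{\sqrt{113 + i \sqrt{149}}} \approx 0.59504 + 0.075664 i$)
$n{\left(t \right)} = 2 - \frac{15}{\sqrt{113 + i \sqrt{149}}}$
$\frac{1}{n{\left(4 \left(5 + 1\right) \right)} + 84067} = \frac{1}{\left(2 - \frac{15}{\sqrt{113 + i \sqrt{149}}}\right) + 84067} = \frac{1}{84069 - \frac{15}{\sqrt{113 + i \sqrt{149}}}}$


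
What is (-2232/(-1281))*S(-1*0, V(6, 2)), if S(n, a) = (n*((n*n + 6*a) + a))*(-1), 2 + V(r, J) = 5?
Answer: 0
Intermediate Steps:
V(r, J) = 3 (V(r, J) = -2 + 5 = 3)
S(n, a) = -n*(n² + 7*a) (S(n, a) = (n*((n² + 6*a) + a))*(-1) = (n*(n² + 7*a))*(-1) = -n*(n² + 7*a))
(-2232/(-1281))*S(-1*0, V(6, 2)) = (-2232/(-1281))*(-(-1*0)*((-1*0)² + 7*3)) = (-2232*(-1/1281))*(-1*0*(0² + 21)) = 744*(-1*0*(0 + 21))/427 = 744*(-1*0*21)/427 = (744/427)*0 = 0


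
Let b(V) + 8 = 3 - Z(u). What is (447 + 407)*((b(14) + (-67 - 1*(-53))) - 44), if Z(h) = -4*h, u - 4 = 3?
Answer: -29890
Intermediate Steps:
u = 7 (u = 4 + 3 = 7)
b(V) = 23 (b(V) = -8 + (3 - (-4)*7) = -8 + (3 - 1*(-28)) = -8 + (3 + 28) = -8 + 31 = 23)
(447 + 407)*((b(14) + (-67 - 1*(-53))) - 44) = (447 + 407)*((23 + (-67 - 1*(-53))) - 44) = 854*((23 + (-67 + 53)) - 44) = 854*((23 - 14) - 44) = 854*(9 - 44) = 854*(-35) = -29890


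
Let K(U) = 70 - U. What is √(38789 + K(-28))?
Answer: √38887 ≈ 197.20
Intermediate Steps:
√(38789 + K(-28)) = √(38789 + (70 - 1*(-28))) = √(38789 + (70 + 28)) = √(38789 + 98) = √38887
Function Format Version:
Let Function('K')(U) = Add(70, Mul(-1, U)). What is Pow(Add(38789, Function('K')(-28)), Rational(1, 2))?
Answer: Pow(38887, Rational(1, 2)) ≈ 197.20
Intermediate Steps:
Pow(Add(38789, Function('K')(-28)), Rational(1, 2)) = Pow(Add(38789, Add(70, Mul(-1, -28))), Rational(1, 2)) = Pow(Add(38789, Add(70, 28)), Rational(1, 2)) = Pow(Add(38789, 98), Rational(1, 2)) = Pow(38887, Rational(1, 2))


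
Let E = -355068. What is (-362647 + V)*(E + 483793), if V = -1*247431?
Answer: -78532290550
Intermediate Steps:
V = -247431
(-362647 + V)*(E + 483793) = (-362647 - 247431)*(-355068 + 483793) = -610078*128725 = -78532290550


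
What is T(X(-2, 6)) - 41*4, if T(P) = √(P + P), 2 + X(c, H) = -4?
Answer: -164 + 2*I*√3 ≈ -164.0 + 3.4641*I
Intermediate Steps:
X(c, H) = -6 (X(c, H) = -2 - 4 = -6)
T(P) = √2*√P (T(P) = √(2*P) = √2*√P)
T(X(-2, 6)) - 41*4 = √2*√(-6) - 41*4 = √2*(I*√6) - 164 = 2*I*√3 - 164 = -164 + 2*I*√3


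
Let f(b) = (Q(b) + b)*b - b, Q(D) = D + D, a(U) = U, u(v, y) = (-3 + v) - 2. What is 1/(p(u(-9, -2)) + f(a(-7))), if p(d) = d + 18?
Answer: 1/158 ≈ 0.0063291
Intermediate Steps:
u(v, y) = -5 + v
p(d) = 18 + d
Q(D) = 2*D
f(b) = -b + 3*b**2 (f(b) = (2*b + b)*b - b = (3*b)*b - b = 3*b**2 - b = -b + 3*b**2)
1/(p(u(-9, -2)) + f(a(-7))) = 1/((18 + (-5 - 9)) - 7*(-1 + 3*(-7))) = 1/((18 - 14) - 7*(-1 - 21)) = 1/(4 - 7*(-22)) = 1/(4 + 154) = 1/158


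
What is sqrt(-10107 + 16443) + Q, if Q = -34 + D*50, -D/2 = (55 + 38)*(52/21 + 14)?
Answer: -1072838/7 + 24*sqrt(11) ≈ -1.5318e+5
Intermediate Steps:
D = -21452/7 (D = -2*(55 + 38)*(52/21 + 14) = -186*(52*(1/21) + 14) = -186*(52/21 + 14) = -186*346/21 = -2*10726/7 = -21452/7 ≈ -3064.6)
Q = -1072838/7 (Q = -34 - 21452/7*50 = -34 - 1072600/7 = -1072838/7 ≈ -1.5326e+5)
sqrt(-10107 + 16443) + Q = sqrt(-10107 + 16443) - 1072838/7 = sqrt(6336) - 1072838/7 = 24*sqrt(11) - 1072838/7 = -1072838/7 + 24*sqrt(11)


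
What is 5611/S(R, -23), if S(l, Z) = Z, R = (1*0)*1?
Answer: -5611/23 ≈ -243.96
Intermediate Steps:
R = 0 (R = 0*1 = 0)
5611/S(R, -23) = 5611/(-23) = 5611*(-1/23) = -5611/23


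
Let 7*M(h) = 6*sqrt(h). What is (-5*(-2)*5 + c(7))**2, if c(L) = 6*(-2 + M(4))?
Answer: 114244/49 ≈ 2331.5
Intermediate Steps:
M(h) = 6*sqrt(h)/7 (M(h) = (6*sqrt(h))/7 = 6*sqrt(h)/7)
c(L) = -12/7 (c(L) = 6*(-2 + 6*sqrt(4)/7) = 6*(-2 + (6/7)*2) = 6*(-2 + 12/7) = 6*(-2/7) = -12/7)
(-5*(-2)*5 + c(7))**2 = (-5*(-2)*5 - 12/7)**2 = (10*5 - 12/7)**2 = (50 - 12/7)**2 = (338/7)**2 = 114244/49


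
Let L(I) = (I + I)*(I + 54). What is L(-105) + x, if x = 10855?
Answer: 21565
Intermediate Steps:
L(I) = 2*I*(54 + I) (L(I) = (2*I)*(54 + I) = 2*I*(54 + I))
L(-105) + x = 2*(-105)*(54 - 105) + 10855 = 2*(-105)*(-51) + 10855 = 10710 + 10855 = 21565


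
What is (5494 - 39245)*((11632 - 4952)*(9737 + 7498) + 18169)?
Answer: -3886359101719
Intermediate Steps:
(5494 - 39245)*((11632 - 4952)*(9737 + 7498) + 18169) = -33751*(6680*17235 + 18169) = -33751*(115129800 + 18169) = -33751*115147969 = -3886359101719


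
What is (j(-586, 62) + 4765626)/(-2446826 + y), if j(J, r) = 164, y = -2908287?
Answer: -4765790/5355113 ≈ -0.88995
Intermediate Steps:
(j(-586, 62) + 4765626)/(-2446826 + y) = (164 + 4765626)/(-2446826 - 2908287) = 4765790/(-5355113) = 4765790*(-1/5355113) = -4765790/5355113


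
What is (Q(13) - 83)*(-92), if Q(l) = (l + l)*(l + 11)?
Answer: -49772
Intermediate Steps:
Q(l) = 2*l*(11 + l) (Q(l) = (2*l)*(11 + l) = 2*l*(11 + l))
(Q(13) - 83)*(-92) = (2*13*(11 + 13) - 83)*(-92) = (2*13*24 - 83)*(-92) = (624 - 83)*(-92) = 541*(-92) = -49772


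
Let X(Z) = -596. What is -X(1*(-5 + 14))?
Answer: 596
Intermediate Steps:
-X(1*(-5 + 14)) = -1*(-596) = 596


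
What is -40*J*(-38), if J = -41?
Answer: -62320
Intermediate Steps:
-40*J*(-38) = -40*(-41)*(-38) = 1640*(-38) = -62320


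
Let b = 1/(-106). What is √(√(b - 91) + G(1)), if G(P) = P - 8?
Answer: √(-78652 + 106*I*√1022582)/106 ≈ 1.5544 + 3.0686*I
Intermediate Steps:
b = -1/106 ≈ -0.0094340
G(P) = -8 + P
√(√(b - 91) + G(1)) = √(√(-1/106 - 91) + (-8 + 1)) = √(√(-9647/106) - 7) = √(I*√1022582/106 - 7) = √(-7 + I*√1022582/106)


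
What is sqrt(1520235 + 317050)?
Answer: sqrt(1837285) ≈ 1355.5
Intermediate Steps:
sqrt(1520235 + 317050) = sqrt(1837285)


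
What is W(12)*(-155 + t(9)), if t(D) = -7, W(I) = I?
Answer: -1944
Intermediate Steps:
W(12)*(-155 + t(9)) = 12*(-155 - 7) = 12*(-162) = -1944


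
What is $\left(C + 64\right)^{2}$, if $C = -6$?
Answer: $3364$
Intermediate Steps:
$\left(C + 64\right)^{2} = \left(-6 + 64\right)^{2} = 58^{2} = 3364$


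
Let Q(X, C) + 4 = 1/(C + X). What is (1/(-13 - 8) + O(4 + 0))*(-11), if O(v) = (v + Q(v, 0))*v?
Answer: -220/21 ≈ -10.476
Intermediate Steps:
Q(X, C) = -4 + 1/(C + X)
O(v) = v*(v + (1 - 4*v)/v) (O(v) = (v + (1 - 4*0 - 4*v)/(0 + v))*v = (v + (1 + 0 - 4*v)/v)*v = (v + (1 - 4*v)/v)*v = v*(v + (1 - 4*v)/v))
(1/(-13 - 8) + O(4 + 0))*(-11) = (1/(-13 - 8) + (1 + (4 + 0)² - 4*(4 + 0)))*(-11) = (1/(-21) + (1 + 4² - 4*4))*(-11) = (-1/21 + (1 + 16 - 16))*(-11) = (-1/21 + 1)*(-11) = (20/21)*(-11) = -220/21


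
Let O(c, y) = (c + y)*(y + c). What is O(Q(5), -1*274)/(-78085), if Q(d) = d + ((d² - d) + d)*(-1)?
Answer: -12348/11155 ≈ -1.1069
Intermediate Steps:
Q(d) = d - d² (Q(d) = d + d²*(-1) = d - d²)
O(c, y) = (c + y)² (O(c, y) = (c + y)*(c + y) = (c + y)²)
O(Q(5), -1*274)/(-78085) = (5*(1 - 1*5) - 1*274)²/(-78085) = (5*(1 - 5) - 274)²*(-1/78085) = (5*(-4) - 274)²*(-1/78085) = (-20 - 274)²*(-1/78085) = (-294)²*(-1/78085) = 86436*(-1/78085) = -12348/11155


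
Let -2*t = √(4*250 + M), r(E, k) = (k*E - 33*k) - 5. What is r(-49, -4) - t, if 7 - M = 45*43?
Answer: 323 + 2*I*√58 ≈ 323.0 + 15.232*I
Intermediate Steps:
M = -1928 (M = 7 - 45*43 = 7 - 1*1935 = 7 - 1935 = -1928)
r(E, k) = -5 - 33*k + E*k (r(E, k) = (E*k - 33*k) - 5 = (-33*k + E*k) - 5 = -5 - 33*k + E*k)
t = -2*I*√58 (t = -√(4*250 - 1928)/2 = -√(1000 - 1928)/2 = -2*I*√58 ≈ -15.232*I)
r(-49, -4) - t = (-5 - 33*(-4) - 49*(-4)) - (-2)*I*√58 = (-5 + 132 + 196) + 2*I*√58 = 323 + 2*I*√58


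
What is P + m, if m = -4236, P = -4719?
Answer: -8955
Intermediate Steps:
P + m = -4719 - 4236 = -8955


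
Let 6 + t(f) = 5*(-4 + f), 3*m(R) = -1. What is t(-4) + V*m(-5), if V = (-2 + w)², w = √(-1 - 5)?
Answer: -136/3 + 4*I*√6/3 ≈ -45.333 + 3.266*I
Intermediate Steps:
m(R) = -⅓ (m(R) = (⅓)*(-1) = -⅓)
t(f) = -26 + 5*f (t(f) = -6 + 5*(-4 + f) = -6 + (-20 + 5*f) = -26 + 5*f)
w = I*√6 (w = √(-6) = I*√6 ≈ 2.4495*I)
V = (-2 + I*√6)² ≈ -2.0 - 9.798*I
t(-4) + V*m(-5) = (-26 + 5*(-4)) + (2 - I*√6)²*(-⅓) = (-26 - 20) - (2 - I*√6)²/3 = -46 - (2 - I*√6)²/3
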